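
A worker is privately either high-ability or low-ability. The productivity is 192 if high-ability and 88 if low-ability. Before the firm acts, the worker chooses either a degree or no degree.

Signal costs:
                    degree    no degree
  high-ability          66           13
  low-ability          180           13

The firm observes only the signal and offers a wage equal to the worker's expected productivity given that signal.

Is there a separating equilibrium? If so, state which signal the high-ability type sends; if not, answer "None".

degree

Try high-ability → degree, low-ability → no degree:
  If types separate, degree earns payment 192 and no degree earns 88.
  High-ability: degree gives 192 − 66 = 126; no degree gives 88 − 13 = 75. No deviation. ✓
  Low-ability: no degree gives 88 − 13 = 75; degree gives 192 − 180 = 12. No deviation. ✓
Both hold — the high-ability type sends degree.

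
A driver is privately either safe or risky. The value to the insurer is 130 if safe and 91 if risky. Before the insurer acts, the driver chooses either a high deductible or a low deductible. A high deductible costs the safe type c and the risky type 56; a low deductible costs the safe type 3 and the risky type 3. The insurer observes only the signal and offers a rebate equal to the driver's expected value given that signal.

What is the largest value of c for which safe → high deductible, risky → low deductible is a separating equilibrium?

42

Under separation: high deductible → safe (pays 130); low deductible → risky (pays 91).
Risky: 91 − 3 = 88 ≥ 130 − 56 = 74. Holds regardless of c. ✓
Safe: 130 − c ≥ 91 − 3, so c ≤ 130 − 88 = 42.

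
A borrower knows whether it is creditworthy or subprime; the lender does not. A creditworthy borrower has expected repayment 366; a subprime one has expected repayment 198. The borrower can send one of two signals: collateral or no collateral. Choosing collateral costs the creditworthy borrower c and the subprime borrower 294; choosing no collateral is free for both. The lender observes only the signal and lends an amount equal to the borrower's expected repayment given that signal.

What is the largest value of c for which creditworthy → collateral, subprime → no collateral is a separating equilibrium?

Under separation: collateral → creditworthy (pays 366); no collateral → subprime (pays 198).
Subprime: 198 − 0 = 198 ≥ 366 − 294 = 72. Holds regardless of c. ✓
Creditworthy: 366 − c ≥ 198 − 0, so c ≤ 366 − 198 = 168.

168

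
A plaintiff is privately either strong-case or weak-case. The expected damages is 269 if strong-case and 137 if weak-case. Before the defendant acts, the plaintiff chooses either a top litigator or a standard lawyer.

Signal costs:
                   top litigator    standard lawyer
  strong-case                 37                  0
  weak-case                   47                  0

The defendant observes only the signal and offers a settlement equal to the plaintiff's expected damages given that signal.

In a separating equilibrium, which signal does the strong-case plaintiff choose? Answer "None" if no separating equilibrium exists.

Try strong-case → top litigator, weak-case → standard lawyer:
  If types separate, top litigator earns payment 269 and standard lawyer earns 137.
  Strong-case: top litigator gives 269 − 37 = 232; standard lawyer gives 137 − 0 = 137. No deviation. ✓
  Weak-case: standard lawyer gives 137 − 0 = 137; top litigator gives 269 − 47 = 222. Would deviate. ✗
Try strong-case → standard lawyer, weak-case → top litigator:
  If types separate, standard lawyer earns payment 269 and top litigator earns 137.
  Strong-case: standard lawyer gives 269 − 0 = 269; top litigator gives 137 − 37 = 100. No deviation. ✓
  Weak-case: top litigator gives 137 − 47 = 90; standard lawyer gives 269 − 0 = 269. Would deviate. ✗
Neither assignment is incentive-compatible.

None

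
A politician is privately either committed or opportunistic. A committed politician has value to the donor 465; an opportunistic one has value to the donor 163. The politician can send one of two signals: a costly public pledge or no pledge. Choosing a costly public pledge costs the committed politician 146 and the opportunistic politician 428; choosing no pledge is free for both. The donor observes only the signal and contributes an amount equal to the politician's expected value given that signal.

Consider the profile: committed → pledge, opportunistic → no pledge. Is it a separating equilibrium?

Yes

Under separation the donor infers type exactly: pledge → committed (pays 465), no pledge → opportunistic (pays 163).
Committed: pledge gives 465 − 146 = 319; no pledge gives 163 − 0 = 163. No deviation. ✓
Opportunistic: no pledge gives 163 − 0 = 163; pledge gives 465 − 428 = 37. No deviation. ✓
Both incentive constraints hold.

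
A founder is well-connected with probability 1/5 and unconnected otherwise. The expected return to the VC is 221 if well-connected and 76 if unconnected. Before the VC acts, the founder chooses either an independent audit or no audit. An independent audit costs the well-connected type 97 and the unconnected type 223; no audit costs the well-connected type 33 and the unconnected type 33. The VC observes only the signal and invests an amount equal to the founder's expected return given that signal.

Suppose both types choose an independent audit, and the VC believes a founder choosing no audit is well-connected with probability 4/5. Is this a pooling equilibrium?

No

On the equilibrium path (audit) the VC holds the prior 1/5 and pays 1/5·221 + 4/5·76 = 105. Off-path (no audit) belief 4/5 gives 4/5·221 + 1/5·76 = 192.
Well-connected: audit gives 105 − 97 = 8; no audit gives 192 − 33 = 159. Deviates. ✗
Unconnected: audit gives 105 − 223 = -118; no audit gives 192 − 33 = 159. Deviates. ✗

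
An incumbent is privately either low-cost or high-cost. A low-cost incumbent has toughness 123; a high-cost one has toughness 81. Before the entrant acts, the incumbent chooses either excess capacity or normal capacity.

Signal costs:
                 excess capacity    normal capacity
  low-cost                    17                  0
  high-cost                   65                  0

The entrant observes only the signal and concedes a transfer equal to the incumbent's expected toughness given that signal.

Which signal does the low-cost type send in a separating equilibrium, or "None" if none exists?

excess capacity

Try low-cost → excess capacity, high-cost → normal capacity:
  If types separate, excess capacity earns payment 123 and normal capacity earns 81.
  Low-cost: excess capacity gives 123 − 17 = 106; normal capacity gives 81 − 0 = 81. No deviation. ✓
  High-cost: normal capacity gives 81 − 0 = 81; excess capacity gives 123 − 65 = 58. No deviation. ✓
Both hold — the low-cost type sends excess capacity.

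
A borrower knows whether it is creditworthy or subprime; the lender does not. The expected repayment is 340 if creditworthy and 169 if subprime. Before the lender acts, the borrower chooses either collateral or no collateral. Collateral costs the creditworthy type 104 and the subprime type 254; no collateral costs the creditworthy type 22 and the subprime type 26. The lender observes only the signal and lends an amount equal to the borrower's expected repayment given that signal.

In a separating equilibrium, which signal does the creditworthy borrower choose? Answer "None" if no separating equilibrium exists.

Try creditworthy → collateral, subprime → no collateral:
  If types separate, collateral earns payment 340 and no collateral earns 169.
  Creditworthy: collateral gives 340 − 104 = 236; no collateral gives 169 − 22 = 147. No deviation. ✓
  Subprime: no collateral gives 169 − 26 = 143; collateral gives 340 − 254 = 86. No deviation. ✓
Both hold — the creditworthy type sends collateral.

collateral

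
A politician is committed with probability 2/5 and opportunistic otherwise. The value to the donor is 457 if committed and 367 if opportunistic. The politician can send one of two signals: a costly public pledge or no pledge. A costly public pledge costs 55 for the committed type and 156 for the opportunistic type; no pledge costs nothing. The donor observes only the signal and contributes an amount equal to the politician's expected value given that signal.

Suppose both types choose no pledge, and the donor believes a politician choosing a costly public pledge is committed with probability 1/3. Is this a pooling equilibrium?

At the pooled signal (no pledge) the donor holds the prior 2/5 and pays 2/5·457 + 3/5·367 = 403. Off-path (pledge) belief 1/3 gives 1/3·457 + 2/3·367 = 397.
Committed: no pledge gives 403 − 0 = 403; pledge gives 397 − 55 = 342. Stays. ✓
Opportunistic: no pledge gives 403 − 0 = 403; pledge gives 397 − 156 = 241. Stays. ✓

Yes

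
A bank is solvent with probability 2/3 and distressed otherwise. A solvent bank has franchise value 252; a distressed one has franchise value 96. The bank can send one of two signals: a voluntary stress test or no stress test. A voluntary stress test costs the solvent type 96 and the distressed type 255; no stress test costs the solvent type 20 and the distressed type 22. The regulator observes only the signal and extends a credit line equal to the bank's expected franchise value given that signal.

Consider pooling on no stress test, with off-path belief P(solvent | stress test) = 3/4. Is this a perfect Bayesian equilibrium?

Yes

At the pooled signal (no stress test) the regulator holds the prior 2/3 and pays 2/3·252 + 1/3·96 = 200. Off-path (stress test) belief 3/4 gives 3/4·252 + 1/4·96 = 213.
Solvent: no stress test gives 200 − 20 = 180; stress test gives 213 − 96 = 117. Stays. ✓
Distressed: no stress test gives 200 − 22 = 178; stress test gives 213 − 255 = -42. Stays. ✓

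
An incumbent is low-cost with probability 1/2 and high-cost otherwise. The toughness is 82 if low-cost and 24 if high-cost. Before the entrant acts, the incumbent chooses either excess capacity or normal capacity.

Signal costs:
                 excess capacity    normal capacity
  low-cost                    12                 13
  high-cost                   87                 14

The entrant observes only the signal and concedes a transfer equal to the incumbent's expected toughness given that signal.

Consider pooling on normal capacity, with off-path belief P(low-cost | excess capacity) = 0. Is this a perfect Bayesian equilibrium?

Yes

At the pooled signal (normal capacity) the entrant holds the prior 1/2 and pays 1/2·82 + 1/2·24 = 53. Off-path (excess capacity) belief 0 gives 0·82 + 1·24 = 24.
Low-cost: normal capacity gives 53 − 13 = 40; excess capacity gives 24 − 12 = 12. Stays. ✓
High-cost: normal capacity gives 53 − 14 = 39; excess capacity gives 24 − 87 = -63. Stays. ✓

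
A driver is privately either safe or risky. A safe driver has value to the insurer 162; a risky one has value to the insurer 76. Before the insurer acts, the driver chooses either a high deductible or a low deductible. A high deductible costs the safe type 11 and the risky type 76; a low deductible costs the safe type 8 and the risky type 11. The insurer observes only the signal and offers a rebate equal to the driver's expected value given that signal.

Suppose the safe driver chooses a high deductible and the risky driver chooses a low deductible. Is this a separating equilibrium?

Under separation the insurer infers type exactly: high deductible → safe (pays 162), low deductible → risky (pays 76).
Safe: high deductible gives 162 − 11 = 151; low deductible gives 76 − 8 = 68. No deviation. ✓
Risky: low deductible gives 76 − 11 = 65; high deductible gives 162 − 76 = 86. Would deviate. ✗

No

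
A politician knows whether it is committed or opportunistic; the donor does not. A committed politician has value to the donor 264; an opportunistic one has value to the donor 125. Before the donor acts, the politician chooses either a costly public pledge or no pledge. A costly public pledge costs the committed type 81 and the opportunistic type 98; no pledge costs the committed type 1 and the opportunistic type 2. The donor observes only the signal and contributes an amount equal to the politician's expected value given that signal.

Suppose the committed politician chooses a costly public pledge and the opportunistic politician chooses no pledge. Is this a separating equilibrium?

No

Under separation the donor infers type exactly: pledge → committed (pays 264), no pledge → opportunistic (pays 125).
Committed: pledge gives 264 − 81 = 183; no pledge gives 125 − 1 = 124. No deviation. ✓
Opportunistic: no pledge gives 125 − 2 = 123; pledge gives 264 − 98 = 166. Would deviate. ✗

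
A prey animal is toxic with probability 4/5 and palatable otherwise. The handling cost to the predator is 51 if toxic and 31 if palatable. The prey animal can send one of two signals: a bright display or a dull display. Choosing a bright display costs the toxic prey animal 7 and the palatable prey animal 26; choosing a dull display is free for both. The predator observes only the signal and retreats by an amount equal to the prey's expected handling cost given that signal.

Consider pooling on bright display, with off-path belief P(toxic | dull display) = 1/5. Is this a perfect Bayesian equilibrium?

No

At the pooled signal (bright display) the predator holds the prior 4/5 and pays 4/5·51 + 1/5·31 = 47. Off-path (dull display) belief 1/5 gives 1/5·51 + 4/5·31 = 35.
Toxic: bright display gives 47 − 7 = 40; dull display gives 35 − 0 = 35. Stays. ✓
Palatable: bright display gives 47 − 26 = 21; dull display gives 35 − 0 = 35. Deviates. ✗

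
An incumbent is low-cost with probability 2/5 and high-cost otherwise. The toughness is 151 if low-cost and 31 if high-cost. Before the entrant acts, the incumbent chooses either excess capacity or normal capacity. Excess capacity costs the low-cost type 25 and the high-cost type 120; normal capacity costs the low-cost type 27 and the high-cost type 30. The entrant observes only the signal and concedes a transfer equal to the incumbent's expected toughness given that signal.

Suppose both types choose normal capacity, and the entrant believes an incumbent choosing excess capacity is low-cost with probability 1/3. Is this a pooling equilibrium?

Yes

On the equilibrium path (normal capacity) the entrant holds the prior 2/5 and pays 2/5·151 + 3/5·31 = 79. Off-path (excess capacity) belief 1/3 gives 1/3·151 + 2/3·31 = 71.
Low-cost: normal capacity gives 79 − 27 = 52; excess capacity gives 71 − 25 = 46. Stays. ✓
High-cost: normal capacity gives 79 − 30 = 49; excess capacity gives 71 − 120 = -49. Stays. ✓
Beliefs are Bayes-consistent on-path and both types best-respond.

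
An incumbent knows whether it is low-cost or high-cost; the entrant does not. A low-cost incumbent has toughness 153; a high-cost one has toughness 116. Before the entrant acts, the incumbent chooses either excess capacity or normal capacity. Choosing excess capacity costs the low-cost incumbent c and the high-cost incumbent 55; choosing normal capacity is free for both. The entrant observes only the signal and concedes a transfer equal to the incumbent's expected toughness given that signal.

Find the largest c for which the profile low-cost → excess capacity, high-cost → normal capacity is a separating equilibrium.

37

Under separation: excess capacity → low-cost (pays 153); normal capacity → high-cost (pays 116).
High-cost: 116 − 0 = 116 ≥ 153 − 55 = 98. Holds regardless of c. ✓
Low-cost: 153 − c ≥ 116 − 0, so c ≤ 153 − 116 = 37.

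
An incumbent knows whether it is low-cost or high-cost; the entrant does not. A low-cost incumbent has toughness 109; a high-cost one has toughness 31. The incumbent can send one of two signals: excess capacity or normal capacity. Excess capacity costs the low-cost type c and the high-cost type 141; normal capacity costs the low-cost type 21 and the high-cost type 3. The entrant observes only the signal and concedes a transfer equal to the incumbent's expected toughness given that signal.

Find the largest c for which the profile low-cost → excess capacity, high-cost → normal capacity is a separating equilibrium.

99

Under separation: excess capacity → low-cost (pays 109); normal capacity → high-cost (pays 31).
High-cost: 31 − 3 = 28 ≥ 109 − 141 = -32. Holds regardless of c. ✓
Low-cost: 109 − c ≥ 31 − 21, so c ≤ 109 − 10 = 99.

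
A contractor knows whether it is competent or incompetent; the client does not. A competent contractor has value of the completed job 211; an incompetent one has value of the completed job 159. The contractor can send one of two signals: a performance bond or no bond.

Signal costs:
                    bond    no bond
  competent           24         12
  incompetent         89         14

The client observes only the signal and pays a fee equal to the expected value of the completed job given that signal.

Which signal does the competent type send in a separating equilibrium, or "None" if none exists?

Try competent → bond, incompetent → no bond:
  Under separation the client infers type exactly: bond → competent (pays 211), no bond → incompetent (pays 159).
  Competent: bond gives 211 − 24 = 187; no bond gives 159 − 12 = 147. No deviation. ✓
  Incompetent: no bond gives 159 − 14 = 145; bond gives 211 − 89 = 122. No deviation. ✓
Both hold — the competent type sends bond.

bond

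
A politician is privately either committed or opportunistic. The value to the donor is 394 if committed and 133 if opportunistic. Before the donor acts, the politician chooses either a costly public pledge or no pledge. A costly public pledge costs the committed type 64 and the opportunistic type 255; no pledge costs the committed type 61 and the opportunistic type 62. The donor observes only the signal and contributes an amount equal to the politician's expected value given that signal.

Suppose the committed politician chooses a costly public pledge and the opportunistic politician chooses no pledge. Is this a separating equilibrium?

No

Under separation the donor infers type exactly: pledge → committed (pays 394), no pledge → opportunistic (pays 133).
Committed: pledge gives 394 − 64 = 330; no pledge gives 133 − 61 = 72. No deviation. ✓
Opportunistic: no pledge gives 133 − 62 = 71; pledge gives 394 − 255 = 139. Would deviate. ✗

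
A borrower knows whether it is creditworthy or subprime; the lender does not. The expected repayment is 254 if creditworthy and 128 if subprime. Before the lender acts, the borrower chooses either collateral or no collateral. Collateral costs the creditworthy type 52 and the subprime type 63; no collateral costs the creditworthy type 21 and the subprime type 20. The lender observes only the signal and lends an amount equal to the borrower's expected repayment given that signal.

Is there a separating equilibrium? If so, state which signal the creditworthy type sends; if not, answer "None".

Try creditworthy → collateral, subprime → no collateral:
  If types separate, collateral earns payment 254 and no collateral earns 128.
  Creditworthy: collateral gives 254 − 52 = 202; no collateral gives 128 − 21 = 107. No deviation. ✓
  Subprime: no collateral gives 128 − 20 = 108; collateral gives 254 − 63 = 191. Would deviate. ✗
Try creditworthy → no collateral, subprime → collateral:
  If types separate, no collateral earns payment 254 and collateral earns 128.
  Creditworthy: no collateral gives 254 − 21 = 233; collateral gives 128 − 52 = 76. No deviation. ✓
  Subprime: collateral gives 128 − 63 = 65; no collateral gives 254 − 20 = 234. Would deviate. ✗
Neither assignment is incentive-compatible.

None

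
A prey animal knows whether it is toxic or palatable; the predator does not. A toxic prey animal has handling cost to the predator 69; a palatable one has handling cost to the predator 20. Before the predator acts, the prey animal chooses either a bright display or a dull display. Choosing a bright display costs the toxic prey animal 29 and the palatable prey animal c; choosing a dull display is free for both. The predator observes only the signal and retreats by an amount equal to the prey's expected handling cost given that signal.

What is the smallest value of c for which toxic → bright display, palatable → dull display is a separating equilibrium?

Under separation: bright display → toxic (pays 69); dull display → palatable (pays 20).
Toxic: 69 − 29 = 40 ≥ 20 − 0 = 20. Holds regardless of c. ✓
Palatable: 20 − 0 ≥ 69 − c, so c ≥ 69 − 20 = 49.

49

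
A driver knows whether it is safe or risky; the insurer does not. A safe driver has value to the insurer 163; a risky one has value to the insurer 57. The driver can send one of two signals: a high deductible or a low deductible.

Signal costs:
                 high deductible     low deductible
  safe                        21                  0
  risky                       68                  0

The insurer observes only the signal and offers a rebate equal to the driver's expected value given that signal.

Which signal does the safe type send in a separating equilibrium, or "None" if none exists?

None

Try safe → high deductible, risky → low deductible:
  Under separation the insurer infers type exactly: high deductible → safe (pays 163), low deductible → risky (pays 57).
  Safe: high deductible gives 163 − 21 = 142; low deductible gives 57 − 0 = 57. No deviation. ✓
  Risky: low deductible gives 57 − 0 = 57; high deductible gives 163 − 68 = 95. Would deviate. ✗
Try safe → low deductible, risky → high deductible:
  Under separation the insurer infers type exactly: low deductible → safe (pays 163), high deductible → risky (pays 57).
  Safe: low deductible gives 163 − 0 = 163; high deductible gives 57 − 21 = 36. No deviation. ✓
  Risky: high deductible gives 57 − 68 = -11; low deductible gives 163 − 0 = 163. Would deviate. ✗
Neither assignment is incentive-compatible.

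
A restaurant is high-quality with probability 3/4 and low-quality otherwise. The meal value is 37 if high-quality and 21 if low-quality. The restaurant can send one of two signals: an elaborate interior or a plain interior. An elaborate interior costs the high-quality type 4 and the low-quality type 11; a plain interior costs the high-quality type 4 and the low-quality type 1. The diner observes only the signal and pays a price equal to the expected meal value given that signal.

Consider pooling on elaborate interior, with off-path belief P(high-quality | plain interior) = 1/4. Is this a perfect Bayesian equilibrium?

On the equilibrium path (elaborate interior) the diner holds the prior 3/4 and pays 3/4·37 + 1/4·21 = 33. Off-path (plain interior) belief 1/4 gives 1/4·37 + 3/4·21 = 25.
High-quality: elaborate interior gives 33 − 4 = 29; plain interior gives 25 − 4 = 21. Stays. ✓
Low-quality: elaborate interior gives 33 − 11 = 22; plain interior gives 25 − 1 = 24. Deviates. ✗

No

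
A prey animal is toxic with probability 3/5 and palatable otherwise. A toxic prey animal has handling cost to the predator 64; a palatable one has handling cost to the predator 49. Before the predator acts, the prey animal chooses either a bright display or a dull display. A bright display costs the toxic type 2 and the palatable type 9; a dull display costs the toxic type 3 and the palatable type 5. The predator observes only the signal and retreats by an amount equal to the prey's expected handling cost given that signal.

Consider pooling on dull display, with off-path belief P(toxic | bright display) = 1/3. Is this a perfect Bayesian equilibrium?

Yes

At the pooled signal (dull display) the predator holds the prior 3/5 and pays 3/5·64 + 2/5·49 = 58. Off-path (bright display) belief 1/3 gives 1/3·64 + 2/3·49 = 54.
Toxic: dull display gives 58 − 3 = 55; bright display gives 54 − 2 = 52. Stays. ✓
Palatable: dull display gives 58 − 5 = 53; bright display gives 54 − 9 = 45. Stays. ✓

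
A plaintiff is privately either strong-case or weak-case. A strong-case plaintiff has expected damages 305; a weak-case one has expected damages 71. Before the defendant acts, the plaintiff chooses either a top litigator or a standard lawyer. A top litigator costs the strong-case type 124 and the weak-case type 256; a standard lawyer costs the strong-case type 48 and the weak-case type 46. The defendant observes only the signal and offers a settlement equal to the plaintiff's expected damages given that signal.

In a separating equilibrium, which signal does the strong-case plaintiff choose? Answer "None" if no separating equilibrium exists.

Try strong-case → top litigator, weak-case → standard lawyer:
  If types separate, top litigator earns payment 305 and standard lawyer earns 71.
  Strong-case: top litigator gives 305 − 124 = 181; standard lawyer gives 71 − 48 = 23. No deviation. ✓
  Weak-case: standard lawyer gives 71 − 46 = 25; top litigator gives 305 − 256 = 49. Would deviate. ✗
Try strong-case → standard lawyer, weak-case → top litigator:
  If types separate, standard lawyer earns payment 305 and top litigator earns 71.
  Strong-case: standard lawyer gives 305 − 48 = 257; top litigator gives 71 − 124 = -53. No deviation. ✓
  Weak-case: top litigator gives 71 − 256 = -185; standard lawyer gives 305 − 46 = 259. Would deviate. ✗
Neither assignment is incentive-compatible.

None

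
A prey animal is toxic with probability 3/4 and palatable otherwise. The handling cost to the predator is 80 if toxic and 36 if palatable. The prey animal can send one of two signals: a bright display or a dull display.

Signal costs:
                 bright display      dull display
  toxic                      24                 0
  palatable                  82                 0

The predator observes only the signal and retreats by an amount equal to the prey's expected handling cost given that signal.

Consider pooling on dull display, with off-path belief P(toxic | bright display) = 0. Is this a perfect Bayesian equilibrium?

Yes

On the equilibrium path (dull display) the predator holds the prior 3/4 and pays 3/4·80 + 1/4·36 = 69. Off-path (bright display) belief 0 gives 0·80 + 1·36 = 36.
Toxic: dull display gives 69 − 0 = 69; bright display gives 36 − 24 = 12. Stays. ✓
Palatable: dull display gives 69 − 0 = 69; bright display gives 36 − 82 = -46. Stays. ✓
Beliefs are Bayes-consistent on-path and both types best-respond.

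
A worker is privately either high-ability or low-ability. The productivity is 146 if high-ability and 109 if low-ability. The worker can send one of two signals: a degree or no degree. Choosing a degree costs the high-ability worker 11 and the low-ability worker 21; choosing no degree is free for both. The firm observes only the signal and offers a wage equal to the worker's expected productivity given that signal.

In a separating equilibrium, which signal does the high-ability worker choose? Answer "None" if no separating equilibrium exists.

Try high-ability → degree, low-ability → no degree:
  Under separation the firm infers type exactly: degree → high-ability (pays 146), no degree → low-ability (pays 109).
  High-ability: degree gives 146 − 11 = 135; no degree gives 109 − 0 = 109. No deviation. ✓
  Low-ability: no degree gives 109 − 0 = 109; degree gives 146 − 21 = 125. Would deviate. ✗
Try high-ability → no degree, low-ability → degree:
  Under separation the firm infers type exactly: no degree → high-ability (pays 146), degree → low-ability (pays 109).
  High-ability: no degree gives 146 − 0 = 146; degree gives 109 − 11 = 98. No deviation. ✓
  Low-ability: degree gives 109 − 21 = 88; no degree gives 146 − 0 = 146. Would deviate. ✗
Neither assignment is incentive-compatible.

None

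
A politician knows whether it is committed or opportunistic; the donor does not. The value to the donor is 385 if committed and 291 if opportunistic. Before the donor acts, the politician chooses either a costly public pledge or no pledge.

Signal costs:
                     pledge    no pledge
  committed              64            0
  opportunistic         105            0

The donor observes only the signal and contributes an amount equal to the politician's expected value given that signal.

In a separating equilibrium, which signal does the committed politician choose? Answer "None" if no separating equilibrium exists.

pledge

Try committed → pledge, opportunistic → no pledge:
  If types separate, pledge earns payment 385 and no pledge earns 291.
  Committed: pledge gives 385 − 64 = 321; no pledge gives 291 − 0 = 291. No deviation. ✓
  Opportunistic: no pledge gives 291 − 0 = 291; pledge gives 385 − 105 = 280. No deviation. ✓
Both hold — the committed type sends pledge.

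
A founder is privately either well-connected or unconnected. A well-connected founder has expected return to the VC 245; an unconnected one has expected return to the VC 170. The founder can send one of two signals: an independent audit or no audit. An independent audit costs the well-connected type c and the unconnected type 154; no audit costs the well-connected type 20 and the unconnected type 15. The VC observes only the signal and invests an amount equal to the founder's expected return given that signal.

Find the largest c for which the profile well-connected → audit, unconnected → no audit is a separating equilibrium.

95

Under separation: audit → well-connected (pays 245); no audit → unconnected (pays 170).
Unconnected: 170 − 15 = 155 ≥ 245 − 154 = 91. Holds regardless of c. ✓
Well-connected: 245 − c ≥ 170 − 20, so c ≤ 245 − 150 = 95.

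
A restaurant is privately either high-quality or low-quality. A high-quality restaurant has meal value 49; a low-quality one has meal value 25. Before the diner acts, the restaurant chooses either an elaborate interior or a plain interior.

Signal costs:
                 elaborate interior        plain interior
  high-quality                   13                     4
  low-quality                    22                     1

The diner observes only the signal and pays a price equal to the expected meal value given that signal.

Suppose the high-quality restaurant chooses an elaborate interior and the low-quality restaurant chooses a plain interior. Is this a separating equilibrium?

No

If types separate, elaborate interior earns payment 49 and plain interior earns 25.
High-quality: elaborate interior gives 49 − 13 = 36; plain interior gives 25 − 4 = 21. No deviation. ✓
Low-quality: plain interior gives 25 − 1 = 24; elaborate interior gives 49 − 22 = 27. Would deviate. ✗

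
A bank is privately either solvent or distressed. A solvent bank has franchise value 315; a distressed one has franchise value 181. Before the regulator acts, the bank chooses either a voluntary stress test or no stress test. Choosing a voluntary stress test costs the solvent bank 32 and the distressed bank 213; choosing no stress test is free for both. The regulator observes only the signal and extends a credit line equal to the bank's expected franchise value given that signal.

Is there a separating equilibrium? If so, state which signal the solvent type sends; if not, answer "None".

Try solvent → stress test, distressed → no stress test:
  Under separation the regulator infers type exactly: stress test → solvent (pays 315), no stress test → distressed (pays 181).
  Solvent: stress test gives 315 − 32 = 283; no stress test gives 181 − 0 = 181. No deviation. ✓
  Distressed: no stress test gives 181 − 0 = 181; stress test gives 315 − 213 = 102. No deviation. ✓
Both hold — the solvent type sends stress test.

stress test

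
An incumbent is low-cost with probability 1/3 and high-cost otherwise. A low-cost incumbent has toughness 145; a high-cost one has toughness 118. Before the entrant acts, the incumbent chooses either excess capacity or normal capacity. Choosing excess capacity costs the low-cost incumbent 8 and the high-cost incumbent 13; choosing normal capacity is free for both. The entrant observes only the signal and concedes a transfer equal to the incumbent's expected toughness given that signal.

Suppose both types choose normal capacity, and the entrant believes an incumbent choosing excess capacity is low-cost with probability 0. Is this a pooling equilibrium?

At the pooled signal (normal capacity) the entrant holds the prior 1/3 and pays 1/3·145 + 2/3·118 = 127. Off-path (excess capacity) belief 0 gives 0·145 + 1·118 = 118.
Low-cost: normal capacity gives 127 − 0 = 127; excess capacity gives 118 − 8 = 110. Stays. ✓
High-cost: normal capacity gives 127 − 0 = 127; excess capacity gives 118 − 13 = 105. Stays. ✓

Yes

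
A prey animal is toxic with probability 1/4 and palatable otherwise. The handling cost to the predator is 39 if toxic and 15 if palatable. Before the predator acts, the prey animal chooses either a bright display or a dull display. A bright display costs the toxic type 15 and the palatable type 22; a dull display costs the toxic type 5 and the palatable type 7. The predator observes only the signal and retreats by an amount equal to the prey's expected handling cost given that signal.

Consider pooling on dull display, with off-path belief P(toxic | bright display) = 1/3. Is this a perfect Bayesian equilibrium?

At the pooled signal (dull display) the predator holds the prior 1/4 and pays 1/4·39 + 3/4·15 = 21. Off-path (bright display) belief 1/3 gives 1/3·39 + 2/3·15 = 23.
Toxic: dull display gives 21 − 5 = 16; bright display gives 23 − 15 = 8. Stays. ✓
Palatable: dull display gives 21 − 7 = 14; bright display gives 23 − 22 = 1. Stays. ✓

Yes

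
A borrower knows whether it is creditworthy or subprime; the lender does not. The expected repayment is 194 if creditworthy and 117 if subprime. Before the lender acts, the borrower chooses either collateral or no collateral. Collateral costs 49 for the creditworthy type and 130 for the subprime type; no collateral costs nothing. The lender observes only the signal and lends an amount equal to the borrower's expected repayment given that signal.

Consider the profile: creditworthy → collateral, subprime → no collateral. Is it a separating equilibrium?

Yes

Under separation the lender infers type exactly: collateral → creditworthy (pays 194), no collateral → subprime (pays 117).
Creditworthy: collateral gives 194 − 49 = 145; no collateral gives 117 − 0 = 117. No deviation. ✓
Subprime: no collateral gives 117 − 0 = 117; collateral gives 194 − 130 = 64. No deviation. ✓
Neither type gains from mimicking the other.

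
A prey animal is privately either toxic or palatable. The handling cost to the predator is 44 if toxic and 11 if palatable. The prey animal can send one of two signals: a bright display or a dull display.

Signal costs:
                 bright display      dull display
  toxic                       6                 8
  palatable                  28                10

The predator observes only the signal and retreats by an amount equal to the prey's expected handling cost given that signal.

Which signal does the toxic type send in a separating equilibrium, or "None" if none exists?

Try toxic → bright display, palatable → dull display:
  Under separation the predator infers type exactly: bright display → toxic (pays 44), dull display → palatable (pays 11).
  Toxic: bright display gives 44 − 6 = 38; dull display gives 11 − 8 = 3. No deviation. ✓
  Palatable: dull display gives 11 − 10 = 1; bright display gives 44 − 28 = 16. Would deviate. ✗
Try toxic → dull display, palatable → bright display:
  Under separation the predator infers type exactly: dull display → toxic (pays 44), bright display → palatable (pays 11).
  Toxic: dull display gives 44 − 8 = 36; bright display gives 11 − 6 = 5. No deviation. ✓
  Palatable: bright display gives 11 − 28 = -17; dull display gives 44 − 10 = 34. Would deviate. ✗
Neither assignment is incentive-compatible.

None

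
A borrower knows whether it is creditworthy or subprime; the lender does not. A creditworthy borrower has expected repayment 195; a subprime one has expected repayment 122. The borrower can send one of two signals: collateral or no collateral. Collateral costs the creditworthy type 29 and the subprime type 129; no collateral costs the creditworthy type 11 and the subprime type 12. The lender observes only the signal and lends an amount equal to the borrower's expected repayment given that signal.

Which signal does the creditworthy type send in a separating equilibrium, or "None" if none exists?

collateral

Try creditworthy → collateral, subprime → no collateral:
  If types separate, collateral earns payment 195 and no collateral earns 122.
  Creditworthy: collateral gives 195 − 29 = 166; no collateral gives 122 − 11 = 111. No deviation. ✓
  Subprime: no collateral gives 122 − 12 = 110; collateral gives 195 − 129 = 66. No deviation. ✓
Both hold — the creditworthy type sends collateral.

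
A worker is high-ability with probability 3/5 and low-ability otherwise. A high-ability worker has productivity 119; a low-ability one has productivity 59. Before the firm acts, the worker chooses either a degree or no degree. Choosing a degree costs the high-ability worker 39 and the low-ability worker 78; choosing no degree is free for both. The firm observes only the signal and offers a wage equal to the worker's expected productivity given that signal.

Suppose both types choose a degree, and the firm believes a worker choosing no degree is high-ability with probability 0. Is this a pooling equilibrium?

At the pooled signal (degree) the firm holds the prior 3/5 and pays 3/5·119 + 2/5·59 = 95. Off-path (no degree) belief 0 gives 0·119 + 1·59 = 59.
High-ability: degree gives 95 − 39 = 56; no degree gives 59 − 0 = 59. Deviates. ✗
Low-ability: degree gives 95 − 78 = 17; no degree gives 59 − 0 = 59. Deviates. ✗

No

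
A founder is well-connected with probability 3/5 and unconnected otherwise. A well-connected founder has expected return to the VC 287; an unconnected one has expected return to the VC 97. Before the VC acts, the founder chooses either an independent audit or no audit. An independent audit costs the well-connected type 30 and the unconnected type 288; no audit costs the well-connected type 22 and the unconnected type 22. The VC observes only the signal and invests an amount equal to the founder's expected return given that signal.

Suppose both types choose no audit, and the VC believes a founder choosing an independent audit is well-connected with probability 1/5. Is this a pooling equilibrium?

At the pooled signal (no audit) the VC holds the prior 3/5 and pays 3/5·287 + 2/5·97 = 211. Off-path (audit) belief 1/5 gives 1/5·287 + 4/5·97 = 135.
Well-connected: no audit gives 211 − 22 = 189; audit gives 135 − 30 = 105. Stays. ✓
Unconnected: no audit gives 211 − 22 = 189; audit gives 135 − 288 = -153. Stays. ✓

Yes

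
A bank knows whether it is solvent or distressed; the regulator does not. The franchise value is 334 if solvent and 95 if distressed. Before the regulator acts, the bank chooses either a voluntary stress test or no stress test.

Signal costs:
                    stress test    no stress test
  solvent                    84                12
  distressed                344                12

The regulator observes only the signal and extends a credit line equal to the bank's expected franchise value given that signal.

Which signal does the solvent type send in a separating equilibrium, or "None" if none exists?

stress test

Try solvent → stress test, distressed → no stress test:
  If types separate, stress test earns payment 334 and no stress test earns 95.
  Solvent: stress test gives 334 − 84 = 250; no stress test gives 95 − 12 = 83. No deviation. ✓
  Distressed: no stress test gives 95 − 12 = 83; stress test gives 334 − 344 = -10. No deviation. ✓
Both hold — the solvent type sends stress test.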